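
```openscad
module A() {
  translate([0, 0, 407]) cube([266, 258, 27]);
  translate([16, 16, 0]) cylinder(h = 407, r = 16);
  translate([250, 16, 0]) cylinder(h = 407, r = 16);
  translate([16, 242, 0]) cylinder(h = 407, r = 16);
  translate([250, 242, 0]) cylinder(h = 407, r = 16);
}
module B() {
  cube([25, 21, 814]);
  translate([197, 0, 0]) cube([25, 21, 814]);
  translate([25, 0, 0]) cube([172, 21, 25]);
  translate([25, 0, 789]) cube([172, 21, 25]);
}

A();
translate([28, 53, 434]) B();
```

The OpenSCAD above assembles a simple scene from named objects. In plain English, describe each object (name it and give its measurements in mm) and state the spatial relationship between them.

A is a four-legged stool. The seat is 266×258 mm, 27 mm thick, top at z = 434 mm. It stands on four round legs, each 32 mm in diameter, from z = 0 to the seat underside, each leg's axis is inset half a diameter from the nearest pair of seat edges (so the leg's bounding box is flush with the corner).

B is a rectangular picture frame lying in the x–z plane (depth along y). The opening is 172 mm wide (x) by 764 mm tall (z), surrounded by a border 25 mm wide on all four sides. The frame is 21 mm deep and is made of two full-height vertical stiles with two horizontal rails fitted between them.

The picture frame is on top of the stool.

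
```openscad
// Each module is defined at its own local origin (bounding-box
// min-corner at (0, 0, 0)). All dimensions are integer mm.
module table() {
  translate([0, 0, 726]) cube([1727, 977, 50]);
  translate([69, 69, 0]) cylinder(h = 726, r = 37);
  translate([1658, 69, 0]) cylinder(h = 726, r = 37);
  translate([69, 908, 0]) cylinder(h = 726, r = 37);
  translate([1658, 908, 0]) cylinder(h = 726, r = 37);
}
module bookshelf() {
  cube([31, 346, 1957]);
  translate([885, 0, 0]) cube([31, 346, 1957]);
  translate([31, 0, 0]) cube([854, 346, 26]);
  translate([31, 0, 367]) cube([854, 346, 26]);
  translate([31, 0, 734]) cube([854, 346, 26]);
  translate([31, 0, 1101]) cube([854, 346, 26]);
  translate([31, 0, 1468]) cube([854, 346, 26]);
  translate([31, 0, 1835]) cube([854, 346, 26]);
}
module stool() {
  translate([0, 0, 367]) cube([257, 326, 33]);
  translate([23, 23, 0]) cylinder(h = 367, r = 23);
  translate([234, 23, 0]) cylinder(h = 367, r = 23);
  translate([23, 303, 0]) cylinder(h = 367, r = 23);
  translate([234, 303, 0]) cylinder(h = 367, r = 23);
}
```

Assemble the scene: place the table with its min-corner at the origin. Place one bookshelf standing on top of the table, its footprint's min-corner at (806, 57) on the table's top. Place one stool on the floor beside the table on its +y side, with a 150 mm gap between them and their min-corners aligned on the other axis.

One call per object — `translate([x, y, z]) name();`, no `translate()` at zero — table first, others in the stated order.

table();
translate([806, 57, 776]) bookshelf();
translate([0, 1127, 0]) stool();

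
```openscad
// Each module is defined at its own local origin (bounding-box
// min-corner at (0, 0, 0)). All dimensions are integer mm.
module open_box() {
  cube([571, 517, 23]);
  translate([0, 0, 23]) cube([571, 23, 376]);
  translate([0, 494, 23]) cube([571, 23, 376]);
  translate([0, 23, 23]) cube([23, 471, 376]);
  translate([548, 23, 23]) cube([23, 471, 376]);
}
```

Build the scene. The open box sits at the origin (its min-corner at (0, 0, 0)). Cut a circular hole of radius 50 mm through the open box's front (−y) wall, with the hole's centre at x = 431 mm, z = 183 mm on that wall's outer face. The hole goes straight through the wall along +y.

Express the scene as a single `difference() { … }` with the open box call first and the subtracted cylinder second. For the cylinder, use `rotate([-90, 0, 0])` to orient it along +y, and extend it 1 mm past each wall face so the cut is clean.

difference() {
  open_box();
  translate([431, -1, 183]) rotate([-90, 0, 0]) cylinder(h = 25, r = 50);
}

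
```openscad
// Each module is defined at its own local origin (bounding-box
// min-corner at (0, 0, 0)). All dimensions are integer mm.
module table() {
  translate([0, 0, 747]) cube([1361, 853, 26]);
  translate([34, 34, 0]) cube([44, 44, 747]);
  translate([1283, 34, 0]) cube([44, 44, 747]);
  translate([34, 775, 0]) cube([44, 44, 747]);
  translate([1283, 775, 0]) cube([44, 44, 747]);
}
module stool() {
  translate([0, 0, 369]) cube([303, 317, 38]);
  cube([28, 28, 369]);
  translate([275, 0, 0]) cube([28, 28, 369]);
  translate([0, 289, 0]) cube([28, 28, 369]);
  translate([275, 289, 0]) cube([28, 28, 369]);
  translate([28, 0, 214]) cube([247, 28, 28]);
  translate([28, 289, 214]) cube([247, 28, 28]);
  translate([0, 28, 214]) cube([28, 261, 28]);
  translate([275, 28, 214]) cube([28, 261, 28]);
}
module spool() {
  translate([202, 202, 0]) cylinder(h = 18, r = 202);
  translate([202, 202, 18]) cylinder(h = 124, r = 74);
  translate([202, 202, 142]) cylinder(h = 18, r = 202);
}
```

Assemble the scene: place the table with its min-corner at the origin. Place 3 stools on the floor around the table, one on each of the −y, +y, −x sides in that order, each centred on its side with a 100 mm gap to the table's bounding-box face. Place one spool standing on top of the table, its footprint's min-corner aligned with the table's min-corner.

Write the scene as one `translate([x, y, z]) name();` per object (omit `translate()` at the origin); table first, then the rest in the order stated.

table();
translate([529, -417, 0]) stool();
translate([529, 953, 0]) stool();
translate([-403, 268, 0]) stool();
translate([0, 0, 773]) spool();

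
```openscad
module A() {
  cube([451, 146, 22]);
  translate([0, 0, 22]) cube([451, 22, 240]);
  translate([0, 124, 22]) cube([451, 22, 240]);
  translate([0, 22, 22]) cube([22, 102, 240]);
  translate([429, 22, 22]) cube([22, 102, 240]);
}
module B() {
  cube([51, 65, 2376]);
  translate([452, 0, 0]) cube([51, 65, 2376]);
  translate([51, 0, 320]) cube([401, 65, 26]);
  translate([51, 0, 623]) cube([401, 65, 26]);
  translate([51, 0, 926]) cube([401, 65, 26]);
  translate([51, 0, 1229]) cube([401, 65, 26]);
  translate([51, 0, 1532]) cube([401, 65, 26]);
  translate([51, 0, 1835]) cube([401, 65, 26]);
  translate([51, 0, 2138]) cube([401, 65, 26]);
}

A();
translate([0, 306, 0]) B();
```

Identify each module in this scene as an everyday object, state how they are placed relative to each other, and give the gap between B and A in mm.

The ladder's nearest face is 160 mm from the open box's +y face.

A is an open box. B is a ladder. The ladder is on the floor beside the open box on its +y side. The gap between the ladder and the open box is 160 mm.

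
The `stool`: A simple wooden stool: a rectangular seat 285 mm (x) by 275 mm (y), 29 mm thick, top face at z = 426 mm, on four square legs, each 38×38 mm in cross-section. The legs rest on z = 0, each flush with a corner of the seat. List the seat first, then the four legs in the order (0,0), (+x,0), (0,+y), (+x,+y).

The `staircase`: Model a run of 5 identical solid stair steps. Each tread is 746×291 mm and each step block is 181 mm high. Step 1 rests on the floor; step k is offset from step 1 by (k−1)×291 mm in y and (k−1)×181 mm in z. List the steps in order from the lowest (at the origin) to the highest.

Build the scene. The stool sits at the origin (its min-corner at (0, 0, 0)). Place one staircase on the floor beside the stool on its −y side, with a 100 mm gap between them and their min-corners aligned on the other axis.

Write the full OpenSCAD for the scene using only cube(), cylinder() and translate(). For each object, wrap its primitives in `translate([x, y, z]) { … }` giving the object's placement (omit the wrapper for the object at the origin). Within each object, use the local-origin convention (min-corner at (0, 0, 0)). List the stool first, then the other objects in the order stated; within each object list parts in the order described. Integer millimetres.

translate([0, 0, 397]) cube([285, 275, 29]);
cube([38, 38, 397]);
translate([247, 0, 0]) cube([38, 38, 397]);
translate([0, 237, 0]) cube([38, 38, 397]);
translate([247, 237, 0]) cube([38, 38, 397]);
translate([0, -1555, 0]) {
  cube([746, 291, 181]);
  translate([0, 291, 181]) cube([746, 291, 181]);
  translate([0, 582, 362]) cube([746, 291, 181]);
  translate([0, 873, 543]) cube([746, 291, 181]);
  translate([0, 1164, 724]) cube([746, 291, 181]);
}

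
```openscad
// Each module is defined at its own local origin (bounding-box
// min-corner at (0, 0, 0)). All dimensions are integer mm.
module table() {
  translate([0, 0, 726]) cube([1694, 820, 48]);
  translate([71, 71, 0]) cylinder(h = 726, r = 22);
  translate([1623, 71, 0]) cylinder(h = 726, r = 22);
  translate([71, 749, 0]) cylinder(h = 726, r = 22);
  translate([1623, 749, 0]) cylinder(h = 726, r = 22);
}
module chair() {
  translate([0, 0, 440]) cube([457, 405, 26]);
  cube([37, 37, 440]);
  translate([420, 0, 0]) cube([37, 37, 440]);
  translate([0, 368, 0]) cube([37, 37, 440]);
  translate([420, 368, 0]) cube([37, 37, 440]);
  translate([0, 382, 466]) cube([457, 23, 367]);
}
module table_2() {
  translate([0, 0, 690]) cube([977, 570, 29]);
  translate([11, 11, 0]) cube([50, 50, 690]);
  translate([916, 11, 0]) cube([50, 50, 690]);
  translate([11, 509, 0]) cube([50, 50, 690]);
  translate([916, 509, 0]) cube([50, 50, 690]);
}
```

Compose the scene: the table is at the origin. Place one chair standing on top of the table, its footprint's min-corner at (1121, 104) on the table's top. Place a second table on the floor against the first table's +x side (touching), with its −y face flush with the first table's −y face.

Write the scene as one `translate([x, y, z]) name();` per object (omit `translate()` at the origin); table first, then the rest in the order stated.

table();
translate([1121, 104, 774]) chair();
translate([1694, 0, 0]) table_2();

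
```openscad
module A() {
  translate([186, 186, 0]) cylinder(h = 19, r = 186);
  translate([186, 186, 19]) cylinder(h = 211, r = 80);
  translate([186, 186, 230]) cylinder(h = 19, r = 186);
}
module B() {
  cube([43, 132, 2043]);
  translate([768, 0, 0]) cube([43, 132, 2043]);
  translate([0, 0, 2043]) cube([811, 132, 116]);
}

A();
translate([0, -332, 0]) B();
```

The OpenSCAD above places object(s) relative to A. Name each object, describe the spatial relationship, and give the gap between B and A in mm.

A is a spool. B is a door frame. The door frame is on the floor beside the spool on its −y side. The gap between the door frame and the spool is 200 mm.

The door frame's nearest face is 200 mm from the spool's −y face.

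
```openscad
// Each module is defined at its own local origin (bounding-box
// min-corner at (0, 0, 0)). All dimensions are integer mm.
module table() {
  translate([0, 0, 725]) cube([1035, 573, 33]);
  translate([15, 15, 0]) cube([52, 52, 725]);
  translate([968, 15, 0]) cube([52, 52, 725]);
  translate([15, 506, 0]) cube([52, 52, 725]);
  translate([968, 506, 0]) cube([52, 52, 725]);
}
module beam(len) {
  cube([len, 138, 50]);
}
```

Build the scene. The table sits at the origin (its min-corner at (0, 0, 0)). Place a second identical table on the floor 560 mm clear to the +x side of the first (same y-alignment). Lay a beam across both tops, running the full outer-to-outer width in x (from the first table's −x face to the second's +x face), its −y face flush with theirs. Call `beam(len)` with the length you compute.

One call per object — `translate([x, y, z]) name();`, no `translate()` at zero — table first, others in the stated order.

table();
translate([1595, 0, 0]) table();
translate([0, 0, 758]) beam(2630);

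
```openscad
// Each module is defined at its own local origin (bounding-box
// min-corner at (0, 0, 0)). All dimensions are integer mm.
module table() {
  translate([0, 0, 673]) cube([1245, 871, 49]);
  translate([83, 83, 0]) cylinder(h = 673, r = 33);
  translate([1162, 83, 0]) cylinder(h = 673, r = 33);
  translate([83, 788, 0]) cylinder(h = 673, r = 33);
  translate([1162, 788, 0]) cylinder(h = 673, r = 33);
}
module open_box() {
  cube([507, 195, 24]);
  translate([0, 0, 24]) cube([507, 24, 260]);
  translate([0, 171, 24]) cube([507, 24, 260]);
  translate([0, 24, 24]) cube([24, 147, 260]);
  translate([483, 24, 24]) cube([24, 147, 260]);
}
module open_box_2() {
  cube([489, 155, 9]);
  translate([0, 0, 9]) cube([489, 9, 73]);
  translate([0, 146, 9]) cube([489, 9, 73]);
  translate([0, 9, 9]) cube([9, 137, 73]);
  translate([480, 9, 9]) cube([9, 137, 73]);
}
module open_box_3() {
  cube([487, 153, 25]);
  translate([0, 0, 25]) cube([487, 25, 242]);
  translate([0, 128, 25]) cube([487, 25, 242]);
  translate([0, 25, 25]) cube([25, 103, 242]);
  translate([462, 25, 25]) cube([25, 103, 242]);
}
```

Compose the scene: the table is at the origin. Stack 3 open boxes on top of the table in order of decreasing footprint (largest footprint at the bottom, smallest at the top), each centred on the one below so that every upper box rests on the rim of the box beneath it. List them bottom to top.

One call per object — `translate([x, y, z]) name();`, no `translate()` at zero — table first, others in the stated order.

table();
translate([369, 338, 722]) open_box();
translate([378, 358, 1006]) open_box_2();
translate([379, 359, 1088]) open_box_3();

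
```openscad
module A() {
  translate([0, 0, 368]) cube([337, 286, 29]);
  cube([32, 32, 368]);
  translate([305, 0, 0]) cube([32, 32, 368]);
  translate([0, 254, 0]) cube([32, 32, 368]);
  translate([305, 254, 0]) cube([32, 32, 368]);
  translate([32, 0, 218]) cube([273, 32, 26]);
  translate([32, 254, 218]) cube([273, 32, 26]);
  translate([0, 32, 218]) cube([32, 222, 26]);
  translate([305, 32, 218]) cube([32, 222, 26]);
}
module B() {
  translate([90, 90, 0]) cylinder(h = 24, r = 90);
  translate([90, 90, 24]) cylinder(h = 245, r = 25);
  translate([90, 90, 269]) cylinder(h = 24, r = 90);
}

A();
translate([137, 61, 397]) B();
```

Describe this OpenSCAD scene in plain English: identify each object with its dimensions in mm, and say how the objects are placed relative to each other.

A is a simple wooden stool: a rectangular seat 337 mm (x) by 286 mm (y), 29 mm thick, top face at z = 397 mm, on four square legs, each 32×32 mm in cross-section. The legs rest on z = 0, each flush with a corner of the seat. Four stretchers, 32 mm wide and 26 mm tall, connect adjacent legs with their undersides at z = 218 mm, each running between the inner faces of the legs it joins and aligned with the legs' outer faces on the other axis.

B is a spool: two coaxial disc flanges of radius 90 mm and thickness 24 mm, joined by a core cylinder of radius 25 mm and height 245 mm. The lower flange rests on z = 0 and the three cylinders share a vertical axis.

The spool is on top of the stool.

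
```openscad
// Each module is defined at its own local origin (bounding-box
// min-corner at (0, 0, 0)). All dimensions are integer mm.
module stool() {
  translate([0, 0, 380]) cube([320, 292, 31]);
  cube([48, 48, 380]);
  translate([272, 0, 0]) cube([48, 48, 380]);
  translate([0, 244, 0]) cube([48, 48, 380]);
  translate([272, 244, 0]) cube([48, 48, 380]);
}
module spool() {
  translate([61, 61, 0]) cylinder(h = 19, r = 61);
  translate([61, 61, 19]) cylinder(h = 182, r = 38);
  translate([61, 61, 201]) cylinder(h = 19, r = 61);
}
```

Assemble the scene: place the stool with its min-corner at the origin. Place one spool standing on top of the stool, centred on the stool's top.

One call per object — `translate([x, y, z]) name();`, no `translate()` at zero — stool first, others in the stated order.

stool();
translate([99, 85, 411]) spool();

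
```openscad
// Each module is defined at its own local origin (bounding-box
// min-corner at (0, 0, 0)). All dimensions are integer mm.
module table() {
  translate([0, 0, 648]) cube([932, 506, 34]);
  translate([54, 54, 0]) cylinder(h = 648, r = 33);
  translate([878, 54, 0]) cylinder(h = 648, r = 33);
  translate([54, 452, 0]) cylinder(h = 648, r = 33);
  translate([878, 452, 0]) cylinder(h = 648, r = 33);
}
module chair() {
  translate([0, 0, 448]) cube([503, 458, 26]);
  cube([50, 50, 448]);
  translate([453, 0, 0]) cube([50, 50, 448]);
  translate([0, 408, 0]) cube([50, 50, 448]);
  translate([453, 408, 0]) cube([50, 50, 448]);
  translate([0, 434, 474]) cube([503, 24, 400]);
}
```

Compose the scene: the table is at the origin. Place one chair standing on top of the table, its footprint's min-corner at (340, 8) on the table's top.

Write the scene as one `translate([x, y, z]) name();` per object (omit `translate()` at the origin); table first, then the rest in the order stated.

table();
translate([340, 8, 682]) chair();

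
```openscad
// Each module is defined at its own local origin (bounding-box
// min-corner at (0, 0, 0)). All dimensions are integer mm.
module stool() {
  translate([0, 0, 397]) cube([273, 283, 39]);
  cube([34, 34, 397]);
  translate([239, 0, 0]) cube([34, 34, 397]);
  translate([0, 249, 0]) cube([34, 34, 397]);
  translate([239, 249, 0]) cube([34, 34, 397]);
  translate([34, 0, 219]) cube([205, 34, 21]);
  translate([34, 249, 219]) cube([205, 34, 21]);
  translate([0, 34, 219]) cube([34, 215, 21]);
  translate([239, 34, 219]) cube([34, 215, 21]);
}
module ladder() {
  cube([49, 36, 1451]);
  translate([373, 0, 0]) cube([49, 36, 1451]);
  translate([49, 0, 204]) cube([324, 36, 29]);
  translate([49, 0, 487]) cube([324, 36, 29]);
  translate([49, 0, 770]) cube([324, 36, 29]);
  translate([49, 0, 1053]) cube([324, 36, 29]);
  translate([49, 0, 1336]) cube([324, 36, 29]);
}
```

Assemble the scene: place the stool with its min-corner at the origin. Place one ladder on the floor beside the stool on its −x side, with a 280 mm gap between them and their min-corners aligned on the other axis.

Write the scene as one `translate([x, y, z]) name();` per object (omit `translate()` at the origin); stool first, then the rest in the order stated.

stool();
translate([-702, 0, 0]) ladder();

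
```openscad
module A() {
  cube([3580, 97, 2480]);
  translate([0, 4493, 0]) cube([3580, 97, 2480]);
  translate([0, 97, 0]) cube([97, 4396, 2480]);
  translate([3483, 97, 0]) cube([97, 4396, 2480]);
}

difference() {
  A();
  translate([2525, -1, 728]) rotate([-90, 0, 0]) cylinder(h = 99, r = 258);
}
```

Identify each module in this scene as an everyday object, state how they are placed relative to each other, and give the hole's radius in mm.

The subtracted cylinder has r = 258 mm.

A is a house frame. The house frame has a circular hole through its front wall. The hole's radius is 258 mm.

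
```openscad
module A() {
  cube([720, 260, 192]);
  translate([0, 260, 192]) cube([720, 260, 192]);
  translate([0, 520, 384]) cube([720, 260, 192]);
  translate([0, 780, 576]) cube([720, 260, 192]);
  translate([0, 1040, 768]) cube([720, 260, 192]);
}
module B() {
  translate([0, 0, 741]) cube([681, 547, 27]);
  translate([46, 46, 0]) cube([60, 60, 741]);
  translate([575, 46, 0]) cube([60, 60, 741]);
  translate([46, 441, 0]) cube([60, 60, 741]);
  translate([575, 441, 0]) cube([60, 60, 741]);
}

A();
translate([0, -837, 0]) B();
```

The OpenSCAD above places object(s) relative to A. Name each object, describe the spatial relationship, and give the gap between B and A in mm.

A is a staircase. B is a table. The table is on the floor beside the staircase on its −y side. The gap between the table and the staircase is 290 mm.

The table's nearest face is 290 mm from the staircase's −y face.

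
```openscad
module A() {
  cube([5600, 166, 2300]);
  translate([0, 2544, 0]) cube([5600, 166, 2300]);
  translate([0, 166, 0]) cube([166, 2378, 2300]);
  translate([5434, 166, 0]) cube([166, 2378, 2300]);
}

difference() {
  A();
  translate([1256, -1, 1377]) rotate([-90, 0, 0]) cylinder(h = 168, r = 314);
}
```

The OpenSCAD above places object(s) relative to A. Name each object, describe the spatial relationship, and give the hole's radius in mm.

The subtracted cylinder has r = 314 mm.

A is a house frame. The house frame has a circular hole through its front wall. The hole's radius is 314 mm.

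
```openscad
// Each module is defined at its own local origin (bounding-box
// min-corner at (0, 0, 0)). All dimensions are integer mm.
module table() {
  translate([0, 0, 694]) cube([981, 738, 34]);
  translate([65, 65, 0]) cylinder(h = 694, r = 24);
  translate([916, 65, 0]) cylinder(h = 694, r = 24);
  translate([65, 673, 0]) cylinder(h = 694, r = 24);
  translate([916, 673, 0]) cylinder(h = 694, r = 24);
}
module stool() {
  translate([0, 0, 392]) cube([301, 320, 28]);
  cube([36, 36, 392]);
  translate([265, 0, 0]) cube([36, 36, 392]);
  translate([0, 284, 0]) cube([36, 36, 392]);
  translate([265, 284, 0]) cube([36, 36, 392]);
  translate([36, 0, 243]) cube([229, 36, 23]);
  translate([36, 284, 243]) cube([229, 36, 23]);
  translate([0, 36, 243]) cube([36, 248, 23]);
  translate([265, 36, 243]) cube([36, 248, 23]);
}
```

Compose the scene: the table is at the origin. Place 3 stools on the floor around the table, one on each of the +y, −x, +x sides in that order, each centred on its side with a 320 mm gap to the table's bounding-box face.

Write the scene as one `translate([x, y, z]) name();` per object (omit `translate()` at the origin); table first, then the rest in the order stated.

table();
translate([340, 1058, 0]) stool();
translate([-621, 209, 0]) stool();
translate([1301, 209, 0]) stool();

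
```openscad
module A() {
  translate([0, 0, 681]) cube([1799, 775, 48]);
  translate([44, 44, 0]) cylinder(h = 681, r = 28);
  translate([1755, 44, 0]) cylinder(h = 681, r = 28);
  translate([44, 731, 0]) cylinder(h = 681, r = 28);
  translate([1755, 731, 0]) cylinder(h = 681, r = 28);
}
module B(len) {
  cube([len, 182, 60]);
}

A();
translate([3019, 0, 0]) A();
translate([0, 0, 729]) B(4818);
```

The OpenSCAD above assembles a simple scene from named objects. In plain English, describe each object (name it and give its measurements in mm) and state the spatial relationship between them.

A is a rectangular dining table. The top is 1799×775×48 mm with its upper surface at z = 729 mm. It stands on four round legs of 56 mm diameter, each leg's bounding box inset 16 mm from the nearest pair of top edges, running from the floor to the underside of the top.

B is a rectangular beam 4818 mm long (x), 182 mm deep (y), 60 mm thick (z).

The beam spans the tops of two tables placed 1220 mm apart, resting at z = 729 mm.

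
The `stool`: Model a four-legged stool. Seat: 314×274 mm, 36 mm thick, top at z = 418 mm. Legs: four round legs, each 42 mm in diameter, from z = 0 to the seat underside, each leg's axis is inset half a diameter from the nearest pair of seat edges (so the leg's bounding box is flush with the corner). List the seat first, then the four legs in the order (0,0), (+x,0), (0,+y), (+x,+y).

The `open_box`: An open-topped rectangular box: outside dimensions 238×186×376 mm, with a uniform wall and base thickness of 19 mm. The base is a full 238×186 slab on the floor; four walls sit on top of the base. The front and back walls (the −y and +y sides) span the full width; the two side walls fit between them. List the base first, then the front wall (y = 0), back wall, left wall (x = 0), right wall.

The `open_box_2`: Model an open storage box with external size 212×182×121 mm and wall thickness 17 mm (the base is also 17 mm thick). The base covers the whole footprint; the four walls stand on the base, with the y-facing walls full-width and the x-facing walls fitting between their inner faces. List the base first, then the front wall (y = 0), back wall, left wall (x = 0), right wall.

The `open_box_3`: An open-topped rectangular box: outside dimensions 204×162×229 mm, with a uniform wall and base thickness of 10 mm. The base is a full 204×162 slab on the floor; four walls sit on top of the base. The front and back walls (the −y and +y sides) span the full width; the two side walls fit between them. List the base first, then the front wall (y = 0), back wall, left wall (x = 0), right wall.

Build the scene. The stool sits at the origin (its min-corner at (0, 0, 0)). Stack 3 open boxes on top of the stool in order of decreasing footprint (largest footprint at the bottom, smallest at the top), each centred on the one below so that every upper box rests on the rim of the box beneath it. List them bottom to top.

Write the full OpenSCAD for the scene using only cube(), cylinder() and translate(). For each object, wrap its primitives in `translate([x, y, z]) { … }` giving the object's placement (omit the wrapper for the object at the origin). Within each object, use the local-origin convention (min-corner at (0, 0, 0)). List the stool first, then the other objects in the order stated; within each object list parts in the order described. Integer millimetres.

translate([0, 0, 382]) cube([314, 274, 36]);
translate([21, 21, 0]) cylinder(h = 382, r = 21);
translate([293, 21, 0]) cylinder(h = 382, r = 21);
translate([21, 253, 0]) cylinder(h = 382, r = 21);
translate([293, 253, 0]) cylinder(h = 382, r = 21);
translate([38, 44, 418]) {
  cube([238, 186, 19]);
  translate([0, 0, 19]) cube([238, 19, 357]);
  translate([0, 167, 19]) cube([238, 19, 357]);
  translate([0, 19, 19]) cube([19, 148, 357]);
  translate([219, 19, 19]) cube([19, 148, 357]);
}
translate([51, 46, 794]) {
  cube([212, 182, 17]);
  translate([0, 0, 17]) cube([212, 17, 104]);
  translate([0, 165, 17]) cube([212, 17, 104]);
  translate([0, 17, 17]) cube([17, 148, 104]);
  translate([195, 17, 17]) cube([17, 148, 104]);
}
translate([55, 56, 915]) {
  cube([204, 162, 10]);
  translate([0, 0, 10]) cube([204, 10, 219]);
  translate([0, 152, 10]) cube([204, 10, 219]);
  translate([0, 10, 10]) cube([10, 142, 219]);
  translate([194, 10, 10]) cube([10, 142, 219]);
}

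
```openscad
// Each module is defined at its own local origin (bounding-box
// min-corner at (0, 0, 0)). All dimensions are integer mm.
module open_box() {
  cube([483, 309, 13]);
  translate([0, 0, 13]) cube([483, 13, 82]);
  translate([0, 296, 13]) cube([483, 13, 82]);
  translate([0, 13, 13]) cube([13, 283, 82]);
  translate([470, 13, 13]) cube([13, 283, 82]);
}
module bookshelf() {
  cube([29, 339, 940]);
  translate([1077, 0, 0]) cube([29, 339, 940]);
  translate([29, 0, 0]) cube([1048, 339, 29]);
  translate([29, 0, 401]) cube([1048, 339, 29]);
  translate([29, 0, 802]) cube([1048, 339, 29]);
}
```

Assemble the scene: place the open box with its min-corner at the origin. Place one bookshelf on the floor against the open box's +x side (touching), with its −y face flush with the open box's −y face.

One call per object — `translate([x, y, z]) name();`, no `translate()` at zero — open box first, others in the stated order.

open_box();
translate([483, 0, 0]) bookshelf();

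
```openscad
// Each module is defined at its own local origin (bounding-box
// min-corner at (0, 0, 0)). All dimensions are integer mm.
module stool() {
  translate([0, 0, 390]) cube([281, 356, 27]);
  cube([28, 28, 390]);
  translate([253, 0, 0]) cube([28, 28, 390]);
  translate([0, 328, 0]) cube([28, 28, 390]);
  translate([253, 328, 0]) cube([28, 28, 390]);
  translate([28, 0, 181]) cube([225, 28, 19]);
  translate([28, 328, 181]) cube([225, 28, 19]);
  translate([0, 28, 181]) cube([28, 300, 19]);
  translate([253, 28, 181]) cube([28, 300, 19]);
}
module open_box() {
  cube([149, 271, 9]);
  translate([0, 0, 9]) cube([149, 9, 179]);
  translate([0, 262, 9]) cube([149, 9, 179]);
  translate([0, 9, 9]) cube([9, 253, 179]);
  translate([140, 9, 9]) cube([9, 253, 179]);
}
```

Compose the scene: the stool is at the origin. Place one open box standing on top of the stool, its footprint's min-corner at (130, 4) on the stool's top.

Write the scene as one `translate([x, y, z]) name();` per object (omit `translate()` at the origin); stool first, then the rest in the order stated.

stool();
translate([130, 4, 417]) open_box();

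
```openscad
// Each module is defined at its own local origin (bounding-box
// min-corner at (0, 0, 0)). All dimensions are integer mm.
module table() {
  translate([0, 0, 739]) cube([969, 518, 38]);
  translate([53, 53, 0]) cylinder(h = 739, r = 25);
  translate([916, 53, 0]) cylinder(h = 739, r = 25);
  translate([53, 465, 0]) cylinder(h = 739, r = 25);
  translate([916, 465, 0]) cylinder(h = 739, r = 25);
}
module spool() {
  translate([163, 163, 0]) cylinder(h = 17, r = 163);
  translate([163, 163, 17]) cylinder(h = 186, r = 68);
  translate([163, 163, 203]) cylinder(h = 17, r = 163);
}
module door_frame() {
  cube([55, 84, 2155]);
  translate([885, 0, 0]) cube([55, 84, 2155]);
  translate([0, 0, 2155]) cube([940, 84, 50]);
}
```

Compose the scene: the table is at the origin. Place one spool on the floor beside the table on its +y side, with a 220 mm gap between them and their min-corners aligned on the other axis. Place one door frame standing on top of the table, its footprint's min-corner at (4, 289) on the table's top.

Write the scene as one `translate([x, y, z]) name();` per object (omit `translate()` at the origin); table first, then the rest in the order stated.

table();
translate([0, 738, 0]) spool();
translate([4, 289, 777]) door_frame();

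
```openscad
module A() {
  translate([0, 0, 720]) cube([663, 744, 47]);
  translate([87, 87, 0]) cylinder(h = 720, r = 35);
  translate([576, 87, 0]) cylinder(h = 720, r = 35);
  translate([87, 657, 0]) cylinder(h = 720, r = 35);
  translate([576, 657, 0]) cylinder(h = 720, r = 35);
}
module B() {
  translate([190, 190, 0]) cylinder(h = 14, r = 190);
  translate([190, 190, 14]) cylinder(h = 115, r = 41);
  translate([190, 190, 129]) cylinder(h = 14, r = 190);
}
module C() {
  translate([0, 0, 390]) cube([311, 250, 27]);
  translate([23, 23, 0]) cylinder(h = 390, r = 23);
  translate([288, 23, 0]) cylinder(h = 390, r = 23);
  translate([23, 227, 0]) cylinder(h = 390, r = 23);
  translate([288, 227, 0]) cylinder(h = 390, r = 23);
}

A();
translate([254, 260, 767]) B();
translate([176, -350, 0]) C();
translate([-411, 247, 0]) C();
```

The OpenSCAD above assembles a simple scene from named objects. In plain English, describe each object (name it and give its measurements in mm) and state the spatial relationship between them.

A is a table with a 663×744 mm rectangular top, 47 mm thick, top surface at z = 767 mm, supported by four round legs of 70 mm diameter, each leg's bounding box inset 52 mm from the nearest pair of top edges, running from the floor.

B is a spool: two coaxial disc flanges of radius 190 mm and thickness 14 mm, joined by a core cylinder of radius 41 mm and height 115 mm. The lower flange rests on z = 0 and the three cylinders share a vertical axis.

C is a four-legged stool. The seat is a 311×250×27 mm slab whose top surface is at z = 417 mm; four round legs, each 46 mm in diameter, run from the floor (z = 0) to the underside of the seat, each leg's axis is inset half a diameter from the nearest pair of seat edges (so the leg's bounding box is flush with the corner).

The spool is on top of the table. Two stools sit around the table at the −y, −x sides.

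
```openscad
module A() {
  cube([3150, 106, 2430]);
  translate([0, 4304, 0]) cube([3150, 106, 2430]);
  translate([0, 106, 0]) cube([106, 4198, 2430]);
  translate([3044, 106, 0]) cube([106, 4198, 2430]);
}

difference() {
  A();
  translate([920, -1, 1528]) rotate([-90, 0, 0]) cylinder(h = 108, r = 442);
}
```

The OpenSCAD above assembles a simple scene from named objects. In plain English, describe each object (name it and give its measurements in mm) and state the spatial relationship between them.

A is the wall frame of a small rectangular building: four walls, each 2430 mm tall and 106 mm thick, enclosing a footprint 3150 mm (x) by 4410 mm (y) outside-to-outside, with no floor or roof. The front and back walls (the −y and +y sides) span the full width; the two side walls fit between them.

The house frame has a circular hole of radius 442 mm through its front wall, centred at (x = 920, z = 1528).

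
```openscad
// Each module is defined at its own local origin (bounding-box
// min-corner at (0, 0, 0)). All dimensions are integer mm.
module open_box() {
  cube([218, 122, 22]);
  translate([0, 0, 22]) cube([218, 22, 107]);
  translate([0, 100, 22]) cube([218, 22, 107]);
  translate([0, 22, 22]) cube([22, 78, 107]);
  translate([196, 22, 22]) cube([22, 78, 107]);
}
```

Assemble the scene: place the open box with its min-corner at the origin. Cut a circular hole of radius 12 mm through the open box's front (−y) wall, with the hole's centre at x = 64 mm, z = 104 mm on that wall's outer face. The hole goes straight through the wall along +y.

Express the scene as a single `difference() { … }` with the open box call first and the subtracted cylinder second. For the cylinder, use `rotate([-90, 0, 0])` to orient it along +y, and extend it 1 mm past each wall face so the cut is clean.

difference() {
  open_box();
  translate([64, -1, 104]) rotate([-90, 0, 0]) cylinder(h = 24, r = 12);
}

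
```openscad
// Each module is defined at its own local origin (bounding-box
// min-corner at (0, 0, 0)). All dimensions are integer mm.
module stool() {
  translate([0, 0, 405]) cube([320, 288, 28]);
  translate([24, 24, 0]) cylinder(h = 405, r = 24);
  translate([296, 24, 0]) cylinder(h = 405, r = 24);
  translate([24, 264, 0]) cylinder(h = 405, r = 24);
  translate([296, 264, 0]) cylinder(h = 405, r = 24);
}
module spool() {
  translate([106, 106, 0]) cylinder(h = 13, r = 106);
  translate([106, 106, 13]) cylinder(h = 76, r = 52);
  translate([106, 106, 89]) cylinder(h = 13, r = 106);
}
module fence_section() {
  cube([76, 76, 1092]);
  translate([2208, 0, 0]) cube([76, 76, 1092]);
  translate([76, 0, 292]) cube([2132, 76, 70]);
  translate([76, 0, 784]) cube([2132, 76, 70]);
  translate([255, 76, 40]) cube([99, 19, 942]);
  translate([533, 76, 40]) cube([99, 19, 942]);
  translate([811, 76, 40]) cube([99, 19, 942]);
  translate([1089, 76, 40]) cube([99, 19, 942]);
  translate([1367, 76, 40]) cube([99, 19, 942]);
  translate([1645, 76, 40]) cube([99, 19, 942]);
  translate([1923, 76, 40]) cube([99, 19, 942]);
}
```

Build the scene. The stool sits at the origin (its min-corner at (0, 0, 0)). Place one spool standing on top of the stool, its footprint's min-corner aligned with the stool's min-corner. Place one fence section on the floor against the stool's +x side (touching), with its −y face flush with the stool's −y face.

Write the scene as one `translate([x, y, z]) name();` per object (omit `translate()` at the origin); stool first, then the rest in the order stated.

stool();
translate([0, 0, 433]) spool();
translate([320, 0, 0]) fence_section();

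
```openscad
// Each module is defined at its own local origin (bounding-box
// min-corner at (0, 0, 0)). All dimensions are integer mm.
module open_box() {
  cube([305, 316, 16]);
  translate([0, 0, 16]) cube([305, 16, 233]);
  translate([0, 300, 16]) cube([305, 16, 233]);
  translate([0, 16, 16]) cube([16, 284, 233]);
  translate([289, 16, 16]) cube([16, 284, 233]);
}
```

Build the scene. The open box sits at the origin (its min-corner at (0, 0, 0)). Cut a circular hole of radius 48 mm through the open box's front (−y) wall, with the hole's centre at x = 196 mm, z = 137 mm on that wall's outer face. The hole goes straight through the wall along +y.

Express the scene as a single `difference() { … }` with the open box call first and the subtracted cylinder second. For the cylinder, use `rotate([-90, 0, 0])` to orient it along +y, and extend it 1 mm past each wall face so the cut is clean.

difference() {
  open_box();
  translate([196, -1, 137]) rotate([-90, 0, 0]) cylinder(h = 18, r = 48);
}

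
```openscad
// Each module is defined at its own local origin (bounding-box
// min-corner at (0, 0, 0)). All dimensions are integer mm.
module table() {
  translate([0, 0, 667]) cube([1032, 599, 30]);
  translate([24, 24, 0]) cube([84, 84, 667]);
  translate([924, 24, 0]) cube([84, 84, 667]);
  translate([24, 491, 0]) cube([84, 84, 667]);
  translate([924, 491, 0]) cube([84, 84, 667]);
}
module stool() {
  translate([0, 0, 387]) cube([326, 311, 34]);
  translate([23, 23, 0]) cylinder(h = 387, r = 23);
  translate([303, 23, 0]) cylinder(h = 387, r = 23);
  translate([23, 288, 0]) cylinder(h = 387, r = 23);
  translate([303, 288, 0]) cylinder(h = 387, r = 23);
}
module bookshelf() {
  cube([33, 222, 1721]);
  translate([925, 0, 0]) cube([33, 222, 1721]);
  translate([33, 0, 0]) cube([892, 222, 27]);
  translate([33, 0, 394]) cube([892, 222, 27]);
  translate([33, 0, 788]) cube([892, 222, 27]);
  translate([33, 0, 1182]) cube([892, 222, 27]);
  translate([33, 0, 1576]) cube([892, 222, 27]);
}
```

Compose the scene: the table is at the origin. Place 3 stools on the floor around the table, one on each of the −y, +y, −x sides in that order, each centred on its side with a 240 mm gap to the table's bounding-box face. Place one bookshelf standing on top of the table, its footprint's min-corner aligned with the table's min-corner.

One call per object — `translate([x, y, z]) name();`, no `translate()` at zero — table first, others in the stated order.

table();
translate([353, -551, 0]) stool();
translate([353, 839, 0]) stool();
translate([-566, 144, 0]) stool();
translate([0, 0, 697]) bookshelf();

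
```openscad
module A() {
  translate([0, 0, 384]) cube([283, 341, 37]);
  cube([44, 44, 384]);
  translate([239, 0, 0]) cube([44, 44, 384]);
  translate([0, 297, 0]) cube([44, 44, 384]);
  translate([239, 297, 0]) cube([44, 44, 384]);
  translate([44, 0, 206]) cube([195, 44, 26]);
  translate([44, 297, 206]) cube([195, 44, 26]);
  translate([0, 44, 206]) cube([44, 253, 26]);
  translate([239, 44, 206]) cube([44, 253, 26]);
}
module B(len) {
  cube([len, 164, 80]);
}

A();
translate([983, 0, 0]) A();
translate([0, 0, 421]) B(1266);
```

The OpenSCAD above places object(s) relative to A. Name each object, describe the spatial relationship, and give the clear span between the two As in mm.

Second stool starts at x = 983; first ends at x = 283; clear span = 983 − 283 = 700 mm.

A is a stool. B is a beam. A beam spans the tops of two stools. The clear span between the two stools is 700 mm.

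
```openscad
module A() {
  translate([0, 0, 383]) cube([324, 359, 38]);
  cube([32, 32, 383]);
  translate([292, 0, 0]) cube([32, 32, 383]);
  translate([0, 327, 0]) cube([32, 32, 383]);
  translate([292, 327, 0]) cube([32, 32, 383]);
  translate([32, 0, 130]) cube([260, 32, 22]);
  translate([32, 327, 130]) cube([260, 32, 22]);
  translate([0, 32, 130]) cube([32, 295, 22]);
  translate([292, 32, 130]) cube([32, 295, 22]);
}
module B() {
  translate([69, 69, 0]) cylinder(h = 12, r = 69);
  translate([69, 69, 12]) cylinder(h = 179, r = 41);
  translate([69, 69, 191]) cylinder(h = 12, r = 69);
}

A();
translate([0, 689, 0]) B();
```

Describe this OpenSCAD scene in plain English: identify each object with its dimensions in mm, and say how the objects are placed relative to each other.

A is a four-legged stool. The seat is a 324×359×38 mm slab whose top surface is at z = 421 mm; four square legs, each 32×32 mm in cross-section, run from the floor (z = 0) to the underside of the seat, each flush with a corner of the seat. Four stretchers, 32 mm wide and 22 mm tall, connect adjacent legs with their undersides at z = 130 mm, each running between the inner faces of the legs it joins and aligned with the legs' outer faces on the other axis.

B is a spool: two coaxial disc flanges of radius 69 mm and thickness 12 mm, joined by a core cylinder of radius 41 mm and height 179 mm. The lower flange rests on z = 0 and the three cylinders share a vertical axis.

The spool is on the floor beside the stool on its +y side.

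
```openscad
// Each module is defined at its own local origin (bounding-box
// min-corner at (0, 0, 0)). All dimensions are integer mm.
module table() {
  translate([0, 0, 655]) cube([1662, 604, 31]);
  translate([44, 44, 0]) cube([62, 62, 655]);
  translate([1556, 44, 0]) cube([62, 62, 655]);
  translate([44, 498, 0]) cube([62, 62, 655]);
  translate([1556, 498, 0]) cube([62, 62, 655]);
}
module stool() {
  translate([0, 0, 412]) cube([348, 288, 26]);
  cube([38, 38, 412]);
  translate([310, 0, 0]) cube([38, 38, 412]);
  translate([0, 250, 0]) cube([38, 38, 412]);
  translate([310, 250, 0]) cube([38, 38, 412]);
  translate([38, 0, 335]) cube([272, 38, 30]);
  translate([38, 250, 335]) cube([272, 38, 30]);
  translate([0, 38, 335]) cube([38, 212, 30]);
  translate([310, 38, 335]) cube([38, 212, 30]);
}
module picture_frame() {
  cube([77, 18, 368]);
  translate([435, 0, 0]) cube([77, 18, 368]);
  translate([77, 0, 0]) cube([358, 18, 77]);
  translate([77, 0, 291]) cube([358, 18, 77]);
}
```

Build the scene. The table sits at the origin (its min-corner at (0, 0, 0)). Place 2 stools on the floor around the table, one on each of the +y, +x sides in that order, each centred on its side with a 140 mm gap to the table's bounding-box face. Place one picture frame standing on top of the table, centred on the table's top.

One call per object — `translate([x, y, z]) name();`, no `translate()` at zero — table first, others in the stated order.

table();
translate([657, 744, 0]) stool();
translate([1802, 158, 0]) stool();
translate([575, 293, 686]) picture_frame();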